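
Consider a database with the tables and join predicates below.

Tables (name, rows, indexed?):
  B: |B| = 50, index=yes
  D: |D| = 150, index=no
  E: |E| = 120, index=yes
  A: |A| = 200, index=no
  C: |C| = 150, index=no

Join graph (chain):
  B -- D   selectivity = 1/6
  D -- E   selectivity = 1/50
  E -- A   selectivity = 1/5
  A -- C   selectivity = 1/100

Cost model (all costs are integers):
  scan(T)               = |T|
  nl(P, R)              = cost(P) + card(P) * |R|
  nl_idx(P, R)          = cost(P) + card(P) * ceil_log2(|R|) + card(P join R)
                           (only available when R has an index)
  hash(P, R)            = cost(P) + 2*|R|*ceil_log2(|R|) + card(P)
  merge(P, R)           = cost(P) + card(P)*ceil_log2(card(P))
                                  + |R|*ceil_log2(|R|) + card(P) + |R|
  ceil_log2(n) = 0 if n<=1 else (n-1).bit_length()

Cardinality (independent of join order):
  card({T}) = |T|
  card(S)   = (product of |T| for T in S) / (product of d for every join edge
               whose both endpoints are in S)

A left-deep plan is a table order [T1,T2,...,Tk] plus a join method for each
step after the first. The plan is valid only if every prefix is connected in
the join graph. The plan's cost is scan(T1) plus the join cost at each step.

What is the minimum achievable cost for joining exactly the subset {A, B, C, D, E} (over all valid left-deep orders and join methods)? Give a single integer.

36580

Selinger DP over subsets of {A,B,C,D,E}:
  {B}: scan cost=50, card=50
  {D}: scan cost=150, card=150
  {E}: scan cost=120, card=120
  {A}: scan cost=200, card=200
  {C}: scan cost=150, card=150
  {BD}: card=1250; try (B,hash)→900, (D,merge)→1750, (B,merge)→1850, (B,nl_idx)→2300, (D,hash)→2500, (D,nl)→7550 …(+1); best=900 via (B,hash)
  {DE}: card=360; try (E,nl_idx)→1560, (E,hash)→1980, (D,merge)→2430, (E,merge)→2460, (D,hash)→2640, (D,nl)→18120 …(+1); best=1560 via (E,nl_idx)
  {AE}: card=4800; try (E,hash)→2080, (A,merge)→2880, (E,merge)→2960, (A,hash)→3440, (E,nl_idx)→6400, (A,nl)→24120 …(+1); best=2080 via (E,hash)
  {AC}: card=300; try (C,hash)→2800, (A,merge)→3300, (C,merge)→3350, (A,hash)→3500, (A,nl)→30150, (C,nl)→30200; best=2800 via (C,hash)
  {BDE}: card=3000; try (B,hash)→2520, (E,hash)→3830, (B,merge)→5510, (B,nl_idx)→6720, (E,nl_idx)→12650, (E,merge)→16860 …(+2); best=2520 via (B,hash)
  {ADE}: card=14400; try (A,hash)→5120, (A,merge)→6960, (D,hash)→9280, (D,merge)→70630, (A,nl)→73560, (D,nl)→722080; best=5120 via (A,hash)
  {ACE}: card=7200; try (E,hash)→4780, (E,merge)→6760, (C,hash)→9280, (E,nl_idx)→12100, (E,nl)→38800, (C,merge)→70630 …(+1); best=4780 via (E,hash)
  {ABDE}: card=120000; try (A,hash)→8720, (B,hash)→20120, (A,merge)→43320, (B,nl_idx)→211520, (B,merge)→221470, (A,nl)→602520 …(+1); best=8720 via (A,hash)
  {ACDE}: card=21600; try (D,hash)→14380, (C,hash)→21920, (D,merge)→106930, (C,merge)→222470, (D,nl)→1084780, (C,nl)→2165120; best=14380 via (D,hash)
  {ABCDE}: card=180000; try (B,hash)→36580, (C,hash)→131120, (B,nl_idx)→323980, (B,merge)→360330, (B,nl)→1094380, (C,merge)→2170070 …(+1); best=36580 via (B,hash)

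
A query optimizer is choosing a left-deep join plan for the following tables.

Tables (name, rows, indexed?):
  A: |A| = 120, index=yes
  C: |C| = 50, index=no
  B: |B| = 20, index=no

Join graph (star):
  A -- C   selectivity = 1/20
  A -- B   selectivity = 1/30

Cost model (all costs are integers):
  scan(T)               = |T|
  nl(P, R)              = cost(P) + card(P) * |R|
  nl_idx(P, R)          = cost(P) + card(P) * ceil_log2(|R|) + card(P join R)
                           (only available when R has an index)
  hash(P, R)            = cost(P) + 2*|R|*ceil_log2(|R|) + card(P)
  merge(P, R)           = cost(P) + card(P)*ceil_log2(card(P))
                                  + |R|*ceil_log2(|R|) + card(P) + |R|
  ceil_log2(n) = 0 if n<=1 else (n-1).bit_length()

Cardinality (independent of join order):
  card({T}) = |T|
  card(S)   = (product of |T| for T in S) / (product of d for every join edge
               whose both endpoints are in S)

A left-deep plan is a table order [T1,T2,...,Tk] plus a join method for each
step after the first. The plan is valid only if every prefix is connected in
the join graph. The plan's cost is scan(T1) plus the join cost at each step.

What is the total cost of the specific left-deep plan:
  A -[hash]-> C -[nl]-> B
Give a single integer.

6840

step 1: scan A: cost=120, card=120
step 2: join C via hash
    card(P join C) = 120*50/(20) = 300
    cost = 120 + 2*50*6 + 120 = 840
step 3: join B via nl
    card(P join B) = 300*20/(30) = 200
    cost = 840 + 300*20 = 6840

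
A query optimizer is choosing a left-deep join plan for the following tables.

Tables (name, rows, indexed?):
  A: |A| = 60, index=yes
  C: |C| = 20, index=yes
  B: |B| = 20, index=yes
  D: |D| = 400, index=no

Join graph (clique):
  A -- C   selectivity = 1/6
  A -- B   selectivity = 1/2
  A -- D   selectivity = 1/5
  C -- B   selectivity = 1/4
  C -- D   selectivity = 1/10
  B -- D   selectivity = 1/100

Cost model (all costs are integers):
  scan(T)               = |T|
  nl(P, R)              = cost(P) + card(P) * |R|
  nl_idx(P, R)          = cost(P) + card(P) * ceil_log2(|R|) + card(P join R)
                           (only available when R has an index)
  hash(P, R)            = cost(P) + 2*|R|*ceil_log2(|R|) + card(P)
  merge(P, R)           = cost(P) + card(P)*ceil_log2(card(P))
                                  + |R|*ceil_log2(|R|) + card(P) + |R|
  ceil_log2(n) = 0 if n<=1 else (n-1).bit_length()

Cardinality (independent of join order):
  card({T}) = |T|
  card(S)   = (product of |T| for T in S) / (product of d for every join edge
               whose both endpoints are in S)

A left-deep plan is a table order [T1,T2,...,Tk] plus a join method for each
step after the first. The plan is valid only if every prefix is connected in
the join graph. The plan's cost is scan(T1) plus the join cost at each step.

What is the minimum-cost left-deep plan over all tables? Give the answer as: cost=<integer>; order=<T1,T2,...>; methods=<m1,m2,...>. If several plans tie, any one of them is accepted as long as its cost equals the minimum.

cost=1560; order=D,B,C,A; methods=hash,hash,nl_idx

Selinger DP (subsets sized 1..n):
  {A}: scan cost=60, card=60
  {C}: scan cost=20, card=20
  {B}: scan cost=20, card=20
  {D}: scan cost=400, card=400
  {AC}: card=200; try (C,hash)→320, (A,nl_idx)→340, (C,nl_idx)→560, (A,merge)→560, (C,merge)→600, (A,hash)→760 …(+2); best=320 via (C,hash)
  {AB}: card=600; try (B,hash)→320, (A,merge)→560, (B,merge)→600, (A,nl_idx)→740, (A,hash)→760, (B,nl_idx)→960 …(+2); best=320 via (B,hash)
  {AD}: card=4800; try (A,hash)→1520, (D,merge)→4480, (A,merge)→4820, (D,hash)→7320, (A,nl_idx)→7600, (D,nl)→24060 …(+1); best=1520 via (A,hash)
  {BC}: card=100; try (C,nl_idx)→220, (B,nl_idx)→220, (C,hash)→240, (B,hash)→240, (C,merge)→260, (B,merge)→260 …(+2); best=220 via (C,nl_idx)
  {CD}: card=800; try (C,hash)→1000, (C,nl_idx)→3200, (D,merge)→4140, (C,merge)→4520, (D,hash)→7240, (D,nl)→8020 …(+1); best=1000 via (C,hash)
  {BD}: card=80; try (B,hash)→1000, (B,nl_idx)→2480, (D,merge)→4140, (B,merge)→4520, (D,hash)→7240, (D,nl)→8020 …(+1); best=1000 via (B,hash)
  {ABC}: card=500; try (B,hash)→720, (A,hash)→1040, (C,hash)→1120, (A,nl_idx)→1320, (A,merge)→1440, (B,nl_idx)→1820 …(+6); best=720 via (B,hash)
  {ACD}: card=1600; try (A,hash)→2520, (D,merge)→6120, (C,hash)→6520, (A,nl_idx)→7400, (D,hash)→7720, (A,merge)→10220 …(+5); best=2520 via (A,hash)
  {ABD}: card=480; try (A,hash)→1800, (A,nl_idx)→1960, (A,merge)→2060, (A,nl)→5800, (B,hash)→6520, (D,hash)→8120 …(+5); best=1800 via (A,hash)
  {BCD}: card=40; try (C,hash)→1280, (C,nl_idx)→1440, (C,merge)→1760, (B,hash)→2000, (C,nl)→2600, (D,merge)→5020 …(+5); best=1280 via (C,hash)
  {ABCD}: card=40; try (A,nl_idx)→1560, (A,merge)→1980, (A,hash)→2040, (C,hash)→2480, (A,nl)→3680, (C,nl_idx)→4240 …(+9); best=1560 via (A,nl_idx)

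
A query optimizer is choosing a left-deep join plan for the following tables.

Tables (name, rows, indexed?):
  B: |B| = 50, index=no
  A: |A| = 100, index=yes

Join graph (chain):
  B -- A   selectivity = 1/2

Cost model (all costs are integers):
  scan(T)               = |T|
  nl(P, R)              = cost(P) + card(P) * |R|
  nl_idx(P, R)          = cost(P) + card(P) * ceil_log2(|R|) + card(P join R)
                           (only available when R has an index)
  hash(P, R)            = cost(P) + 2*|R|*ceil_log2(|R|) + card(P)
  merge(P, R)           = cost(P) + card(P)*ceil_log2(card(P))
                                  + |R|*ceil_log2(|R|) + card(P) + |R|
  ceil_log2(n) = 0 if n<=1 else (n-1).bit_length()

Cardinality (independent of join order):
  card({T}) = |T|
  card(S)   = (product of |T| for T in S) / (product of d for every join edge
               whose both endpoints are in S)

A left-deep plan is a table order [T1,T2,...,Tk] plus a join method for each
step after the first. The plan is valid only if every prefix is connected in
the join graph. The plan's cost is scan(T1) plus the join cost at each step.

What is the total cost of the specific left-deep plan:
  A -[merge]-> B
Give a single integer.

step 1: scan A: cost=100, card=100
step 2: join B via merge
    card(P join B) = 100*50/(2) = 2500
    cost = 100 + 100*7 + 50*6 + 100 + 50 = 1250

1250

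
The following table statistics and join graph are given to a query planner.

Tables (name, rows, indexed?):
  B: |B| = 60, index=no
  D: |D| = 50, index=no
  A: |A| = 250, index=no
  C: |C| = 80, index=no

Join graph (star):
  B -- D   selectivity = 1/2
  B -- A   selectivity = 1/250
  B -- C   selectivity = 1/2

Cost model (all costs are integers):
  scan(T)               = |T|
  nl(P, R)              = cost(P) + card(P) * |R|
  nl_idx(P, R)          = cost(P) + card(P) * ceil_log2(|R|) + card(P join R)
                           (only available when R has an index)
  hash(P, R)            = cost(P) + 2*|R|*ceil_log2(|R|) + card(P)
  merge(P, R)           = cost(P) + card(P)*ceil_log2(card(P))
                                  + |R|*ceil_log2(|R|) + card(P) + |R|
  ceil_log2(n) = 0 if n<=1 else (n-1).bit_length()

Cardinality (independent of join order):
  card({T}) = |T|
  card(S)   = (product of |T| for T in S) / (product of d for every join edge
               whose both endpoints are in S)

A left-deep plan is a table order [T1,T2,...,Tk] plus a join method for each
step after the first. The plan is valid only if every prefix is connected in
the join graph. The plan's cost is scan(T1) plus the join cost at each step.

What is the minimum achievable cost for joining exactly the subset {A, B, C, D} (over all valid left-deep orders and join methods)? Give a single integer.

Selinger DP over subsets of {A,B,C,D}:
  {B}: scan cost=60, card=60
  {D}: scan cost=50, card=50
  {A}: scan cost=250, card=250
  {C}: scan cost=80, card=80
  {BD}: card=1500; try (D,hash)→720, (B,hash)→820, (B,merge)→820, (D,merge)→830, (B,nl)→3050, (D,nl)→3060; best=720 via (D,hash)
  {AB}: card=60; try (B,hash)→1220, (A,merge)→2730, (B,merge)→2920, (A,hash)→4120, (A,nl)→15060, (B,nl)→15250; best=1220 via (B,hash)
  {BC}: card=2400; try (B,hash)→880, (C,merge)→1120, (B,merge)→1140, (C,hash)→1240, (C,nl)→4860, (B,nl)→4880; best=880 via (B,hash)
  {ABD}: card=1500; try (D,hash)→1880, (D,merge)→1990, (D,nl)→4220, (A,hash)→6220, (A,merge)→20970, (A,nl)→375720; best=1880 via (D,hash)
  {BCD}: card=60000; try (C,hash)→3340, (D,hash)→3880, (C,merge)→19360, (D,merge)→32430, (C,nl)→120720, (D,nl)→120880; best=3340 via (C,hash)
  {ABC}: card=2400; try (C,merge)→2280, (C,hash)→2400, (C,nl)→6020, (A,hash)→7280, (A,merge)→34330, (A,nl)→600880; best=2280 via (C,merge)
  {ABCD}: card=60000; try (C,hash)→4500, (D,hash)→5280, (C,merge)→20520, (D,merge)→33830, (A,hash)→67340, (C,nl)→121880 …(+3); best=4500 via (C,hash)

4500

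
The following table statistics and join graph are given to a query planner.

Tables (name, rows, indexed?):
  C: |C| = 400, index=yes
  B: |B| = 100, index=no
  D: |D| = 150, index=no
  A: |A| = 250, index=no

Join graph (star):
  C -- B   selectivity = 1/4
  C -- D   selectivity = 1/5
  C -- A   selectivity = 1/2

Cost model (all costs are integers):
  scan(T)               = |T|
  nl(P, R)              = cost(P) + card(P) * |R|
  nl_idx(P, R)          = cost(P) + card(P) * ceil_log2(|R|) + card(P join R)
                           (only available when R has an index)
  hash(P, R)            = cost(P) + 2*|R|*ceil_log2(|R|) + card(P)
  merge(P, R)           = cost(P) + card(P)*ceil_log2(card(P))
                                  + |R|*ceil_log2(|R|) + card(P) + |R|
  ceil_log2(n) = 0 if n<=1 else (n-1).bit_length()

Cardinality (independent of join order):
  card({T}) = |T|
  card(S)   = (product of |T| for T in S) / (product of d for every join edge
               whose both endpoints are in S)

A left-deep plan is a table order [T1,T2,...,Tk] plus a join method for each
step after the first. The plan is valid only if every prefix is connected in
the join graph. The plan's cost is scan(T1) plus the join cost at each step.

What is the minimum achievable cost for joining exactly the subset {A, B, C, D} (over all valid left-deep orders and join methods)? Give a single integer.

318600

Selinger DP over subsets of {A,B,C,D}:
  {C}: scan cost=400, card=400
  {B}: scan cost=100, card=100
  {D}: scan cost=150, card=150
  {A}: scan cost=250, card=250
  {BC}: card=10000; try (B,hash)→2200, (C,merge)→4900, (B,merge)→5200, (C,hash)→7400, (C,nl_idx)→11000, (C,nl)→40100 …(+1); best=2200 via (B,hash)
  {CD}: card=12000; try (D,hash)→3200, (C,merge)→5500, (D,merge)→5750, (C,hash)→7500, (C,nl_idx)→13500, (C,nl)→60150 …(+1); best=3200 via (D,hash)
  {AC}: card=50000; try (A,hash)→4800, (C,merge)→6500, (A,merge)→6650, (C,hash)→7700, (C,nl_idx)→52500, (C,nl)→100250 …(+1); best=4800 via (A,hash)
  {BCD}: card=300000; try (D,hash)→14600, (B,hash)→16600, (D,merge)→153550, (B,merge)→184000, (B,nl)→1203200, (D,nl)→1502200; best=14600 via (D,hash)
  {ABC}: card=1250000; try (A,hash)→16200, (B,hash)→56200, (A,merge)→154450, (B,merge)→855600, (A,nl)→2502200, (B,nl)→5004800; best=16200 via (A,hash)
  {ACD}: card=1500000; try (A,hash)→19200, (D,hash)→57200, (A,merge)→185450, (D,merge)→856150, (A,nl)→3003200, (D,nl)→7504800; best=19200 via (A,hash)
  {ABCD}: card=37500000; try (A,hash)→318600, (D,hash)→1268600, (B,hash)→1520600, (A,merge)→6016850, (D,merge)→27517550, (B,merge)→33020000 …(+3); best=318600 via (A,hash)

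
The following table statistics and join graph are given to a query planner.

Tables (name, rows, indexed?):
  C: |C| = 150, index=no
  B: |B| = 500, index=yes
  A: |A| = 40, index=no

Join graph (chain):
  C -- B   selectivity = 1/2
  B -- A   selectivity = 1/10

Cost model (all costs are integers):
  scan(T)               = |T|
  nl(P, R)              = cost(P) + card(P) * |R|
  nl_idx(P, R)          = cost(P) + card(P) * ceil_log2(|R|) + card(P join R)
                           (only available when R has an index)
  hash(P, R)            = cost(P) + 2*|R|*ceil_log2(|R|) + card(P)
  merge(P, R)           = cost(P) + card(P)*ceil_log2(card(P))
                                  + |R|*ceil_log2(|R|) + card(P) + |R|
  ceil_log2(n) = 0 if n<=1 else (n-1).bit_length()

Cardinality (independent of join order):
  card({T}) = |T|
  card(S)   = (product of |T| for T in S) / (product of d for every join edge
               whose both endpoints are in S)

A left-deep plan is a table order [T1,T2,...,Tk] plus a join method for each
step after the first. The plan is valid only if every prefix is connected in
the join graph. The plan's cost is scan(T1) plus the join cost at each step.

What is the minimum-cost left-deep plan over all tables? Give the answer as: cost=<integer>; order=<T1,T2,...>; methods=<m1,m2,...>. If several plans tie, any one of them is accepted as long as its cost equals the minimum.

cost=5880; order=B,A,C; methods=hash,hash

Selinger DP (subsets sized 1..n):
  {C}: scan cost=150, card=150
  {B}: scan cost=500, card=500
  {A}: scan cost=40, card=40
  {BC}: card=37500; try (C,hash)→3400, (B,merge)→6500, (C,merge)→6850, (B,hash)→9300, (B,nl_idx)→39000, (B,nl)→75150 …(+1); best=3400 via (C,hash)
  {AB}: card=2000; try (A,hash)→1480, (B,nl_idx)→2400, (B,merge)→5320, (A,merge)→5780, (B,hash)→9080, (B,nl)→20040 …(+1); best=1480 via (A,hash)
  {ABC}: card=150000; try (C,hash)→5880, (C,merge)→26830, (A,hash)→41380, (C,nl)→301480, (A,merge)→641180, (A,nl)→1503400; best=5880 via (C,hash)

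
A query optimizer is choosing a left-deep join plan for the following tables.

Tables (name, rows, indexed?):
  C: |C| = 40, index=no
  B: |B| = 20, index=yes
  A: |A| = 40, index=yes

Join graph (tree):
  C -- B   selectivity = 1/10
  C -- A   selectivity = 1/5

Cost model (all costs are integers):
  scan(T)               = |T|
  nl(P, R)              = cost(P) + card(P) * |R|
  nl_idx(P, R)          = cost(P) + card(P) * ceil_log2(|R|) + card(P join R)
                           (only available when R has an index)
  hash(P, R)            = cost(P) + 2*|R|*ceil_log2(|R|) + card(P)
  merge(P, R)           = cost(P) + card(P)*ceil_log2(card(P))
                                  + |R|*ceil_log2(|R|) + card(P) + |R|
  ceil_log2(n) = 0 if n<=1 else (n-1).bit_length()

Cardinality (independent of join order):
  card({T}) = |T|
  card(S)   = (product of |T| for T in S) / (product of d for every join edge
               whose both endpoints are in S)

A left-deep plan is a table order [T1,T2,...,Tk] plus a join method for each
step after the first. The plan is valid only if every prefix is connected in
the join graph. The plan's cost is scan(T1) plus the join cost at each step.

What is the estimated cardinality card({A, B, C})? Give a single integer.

Tables in S: A(40), B(20), C(40)
Edges inside S: C-B(d=10), C-A(d=5)
numerator = 40 * 20 * 40 = 32000
denominator = 10 * 5 = 50
card(S) = 32000 / 50 = 640

640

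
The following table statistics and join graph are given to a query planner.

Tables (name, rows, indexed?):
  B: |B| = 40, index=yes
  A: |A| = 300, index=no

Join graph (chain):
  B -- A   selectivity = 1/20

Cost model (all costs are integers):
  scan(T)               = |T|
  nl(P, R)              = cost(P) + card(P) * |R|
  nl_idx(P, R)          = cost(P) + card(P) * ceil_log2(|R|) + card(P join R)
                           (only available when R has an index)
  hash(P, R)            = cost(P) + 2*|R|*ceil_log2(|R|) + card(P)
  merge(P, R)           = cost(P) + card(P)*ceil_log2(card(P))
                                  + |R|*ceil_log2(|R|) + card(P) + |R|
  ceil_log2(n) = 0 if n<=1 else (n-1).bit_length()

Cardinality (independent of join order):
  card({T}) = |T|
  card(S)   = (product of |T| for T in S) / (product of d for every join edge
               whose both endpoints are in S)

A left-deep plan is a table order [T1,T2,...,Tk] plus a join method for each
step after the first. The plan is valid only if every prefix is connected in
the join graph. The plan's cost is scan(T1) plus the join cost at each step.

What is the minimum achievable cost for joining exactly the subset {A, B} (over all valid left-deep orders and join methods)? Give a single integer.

Selinger DP over subsets of {A,B}:
  {B}: scan cost=40, card=40
  {A}: scan cost=300, card=300
  {AB}: card=600; try (B,hash)→1080, (B,nl_idx)→2700, (A,merge)→3320, (B,merge)→3580, (A,hash)→5480, (A,nl)→12040 …(+1); best=1080 via (B,hash)

1080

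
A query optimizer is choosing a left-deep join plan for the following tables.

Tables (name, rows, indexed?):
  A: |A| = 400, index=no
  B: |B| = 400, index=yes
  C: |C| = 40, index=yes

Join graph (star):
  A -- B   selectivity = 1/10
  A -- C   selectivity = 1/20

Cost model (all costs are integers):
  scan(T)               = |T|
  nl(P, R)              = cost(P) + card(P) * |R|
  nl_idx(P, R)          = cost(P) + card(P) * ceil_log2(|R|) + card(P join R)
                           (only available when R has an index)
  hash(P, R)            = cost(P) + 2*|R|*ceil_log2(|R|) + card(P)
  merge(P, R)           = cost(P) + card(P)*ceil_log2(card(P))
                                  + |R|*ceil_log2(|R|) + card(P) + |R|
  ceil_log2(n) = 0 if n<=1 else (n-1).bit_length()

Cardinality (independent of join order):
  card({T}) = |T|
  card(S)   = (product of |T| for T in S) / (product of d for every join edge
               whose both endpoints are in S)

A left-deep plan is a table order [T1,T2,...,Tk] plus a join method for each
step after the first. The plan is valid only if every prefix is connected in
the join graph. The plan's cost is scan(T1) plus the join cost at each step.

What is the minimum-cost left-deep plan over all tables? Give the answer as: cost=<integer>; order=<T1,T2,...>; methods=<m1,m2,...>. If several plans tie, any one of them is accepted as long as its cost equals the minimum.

Selinger DP (subsets sized 1..n):
  {A}: scan cost=400, card=400
  {B}: scan cost=400, card=400
  {C}: scan cost=40, card=40
  {AB}: card=16000; try (B,hash)→8000, (A,hash)→8000, (B,merge)→8400, (A,merge)→8400, (B,nl_idx)→20000, (B,nl)→160400 …(+1); best=8000 via (B,hash)
  {AC}: card=800; try (C,hash)→1280, (C,nl_idx)→3600, (A,merge)→4320, (C,merge)→4680, (A,hash)→7280, (A,nl)→16040 …(+1); best=1280 via (C,hash)
  {ABC}: card=32000; try (B,hash)→9280, (B,merge)→14080, (C,hash)→24480, (B,nl_idx)→40480, (C,nl_idx)→136000, (C,merge)→248280 …(+2); best=9280 via (B,hash)

cost=9280; order=A,C,B; methods=hash,hash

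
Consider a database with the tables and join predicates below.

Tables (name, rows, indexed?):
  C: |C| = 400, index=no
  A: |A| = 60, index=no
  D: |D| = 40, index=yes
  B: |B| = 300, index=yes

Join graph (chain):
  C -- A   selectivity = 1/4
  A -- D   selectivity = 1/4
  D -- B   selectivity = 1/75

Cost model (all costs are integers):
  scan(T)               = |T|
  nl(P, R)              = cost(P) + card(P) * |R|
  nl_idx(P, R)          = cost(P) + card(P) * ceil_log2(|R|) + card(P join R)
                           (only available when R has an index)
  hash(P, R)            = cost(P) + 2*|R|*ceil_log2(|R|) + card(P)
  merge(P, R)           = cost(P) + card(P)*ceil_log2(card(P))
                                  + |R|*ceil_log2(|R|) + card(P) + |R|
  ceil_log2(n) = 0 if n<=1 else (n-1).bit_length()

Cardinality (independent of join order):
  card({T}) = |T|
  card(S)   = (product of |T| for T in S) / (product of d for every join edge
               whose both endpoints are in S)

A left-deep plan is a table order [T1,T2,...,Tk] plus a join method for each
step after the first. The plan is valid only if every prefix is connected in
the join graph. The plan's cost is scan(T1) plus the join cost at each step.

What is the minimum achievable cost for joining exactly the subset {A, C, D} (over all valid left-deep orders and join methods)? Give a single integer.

Selinger DP over subsets of {A,C,D}:
  {C}: scan cost=400, card=400
  {A}: scan cost=60, card=60
  {D}: scan cost=40, card=40
  {AC}: card=6000; try (A,hash)→1520, (C,merge)→4480, (A,merge)→4820, (C,hash)→7320, (C,nl)→24060, (A,nl)→24400; best=1520 via (A,hash)
  {AD}: card=600; try (D,hash)→600, (A,merge)→740, (D,merge)→760, (A,hash)→800, (D,nl_idx)→1020, (A,nl)→2440 …(+1); best=600 via (D,hash)
  {ACD}: card=60000; try (D,hash)→8000, (C,hash)→8400, (C,merge)→11200, (D,merge)→85800, (D,nl_idx)→97520, (C,nl)→240600 …(+1); best=8000 via (D,hash)

8000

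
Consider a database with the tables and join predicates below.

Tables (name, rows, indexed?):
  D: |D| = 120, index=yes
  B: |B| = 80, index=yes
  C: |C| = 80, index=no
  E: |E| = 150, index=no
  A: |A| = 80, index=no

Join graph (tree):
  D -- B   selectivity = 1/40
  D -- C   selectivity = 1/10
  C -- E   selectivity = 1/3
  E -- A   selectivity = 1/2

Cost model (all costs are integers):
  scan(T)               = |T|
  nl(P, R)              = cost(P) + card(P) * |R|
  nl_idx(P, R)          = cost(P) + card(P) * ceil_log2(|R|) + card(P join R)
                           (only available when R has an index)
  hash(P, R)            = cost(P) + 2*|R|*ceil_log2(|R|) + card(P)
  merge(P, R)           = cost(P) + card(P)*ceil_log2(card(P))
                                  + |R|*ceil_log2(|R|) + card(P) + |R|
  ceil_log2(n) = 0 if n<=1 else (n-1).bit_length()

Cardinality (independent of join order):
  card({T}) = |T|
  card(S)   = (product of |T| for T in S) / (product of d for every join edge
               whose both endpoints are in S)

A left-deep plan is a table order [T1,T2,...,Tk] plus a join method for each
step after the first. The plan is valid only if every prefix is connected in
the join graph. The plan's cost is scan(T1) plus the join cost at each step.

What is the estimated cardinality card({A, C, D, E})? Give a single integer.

1920000

Tables in S: A(80), C(80), D(120), E(150)
Edges inside S: D-C(d=10), C-E(d=3), E-A(d=2)
numerator = 80 * 80 * 120 * 150 = 115200000
denominator = 10 * 3 * 2 = 60
card(S) = 115200000 / 60 = 1920000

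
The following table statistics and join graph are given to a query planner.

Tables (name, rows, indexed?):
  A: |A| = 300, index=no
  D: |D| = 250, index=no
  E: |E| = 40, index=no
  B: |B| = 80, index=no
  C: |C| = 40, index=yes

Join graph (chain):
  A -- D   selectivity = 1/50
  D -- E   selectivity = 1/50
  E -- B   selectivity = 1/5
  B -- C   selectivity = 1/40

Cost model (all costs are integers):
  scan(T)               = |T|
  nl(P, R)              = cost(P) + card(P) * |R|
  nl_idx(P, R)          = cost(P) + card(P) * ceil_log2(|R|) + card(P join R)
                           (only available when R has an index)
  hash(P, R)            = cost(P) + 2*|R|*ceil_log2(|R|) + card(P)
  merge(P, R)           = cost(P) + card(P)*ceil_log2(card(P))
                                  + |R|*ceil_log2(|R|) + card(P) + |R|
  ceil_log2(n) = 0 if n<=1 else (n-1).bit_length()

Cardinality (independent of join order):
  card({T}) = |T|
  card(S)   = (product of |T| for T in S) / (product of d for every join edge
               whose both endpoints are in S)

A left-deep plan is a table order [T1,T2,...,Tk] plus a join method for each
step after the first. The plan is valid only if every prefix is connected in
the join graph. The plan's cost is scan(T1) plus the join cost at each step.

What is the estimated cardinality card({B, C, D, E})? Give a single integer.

Tables in S: B(80), C(40), D(250), E(40)
Edges inside S: D-E(d=50), E-B(d=5), B-C(d=40)
numerator = 80 * 40 * 250 * 40 = 32000000
denominator = 50 * 5 * 40 = 10000
card(S) = 32000000 / 10000 = 3200

3200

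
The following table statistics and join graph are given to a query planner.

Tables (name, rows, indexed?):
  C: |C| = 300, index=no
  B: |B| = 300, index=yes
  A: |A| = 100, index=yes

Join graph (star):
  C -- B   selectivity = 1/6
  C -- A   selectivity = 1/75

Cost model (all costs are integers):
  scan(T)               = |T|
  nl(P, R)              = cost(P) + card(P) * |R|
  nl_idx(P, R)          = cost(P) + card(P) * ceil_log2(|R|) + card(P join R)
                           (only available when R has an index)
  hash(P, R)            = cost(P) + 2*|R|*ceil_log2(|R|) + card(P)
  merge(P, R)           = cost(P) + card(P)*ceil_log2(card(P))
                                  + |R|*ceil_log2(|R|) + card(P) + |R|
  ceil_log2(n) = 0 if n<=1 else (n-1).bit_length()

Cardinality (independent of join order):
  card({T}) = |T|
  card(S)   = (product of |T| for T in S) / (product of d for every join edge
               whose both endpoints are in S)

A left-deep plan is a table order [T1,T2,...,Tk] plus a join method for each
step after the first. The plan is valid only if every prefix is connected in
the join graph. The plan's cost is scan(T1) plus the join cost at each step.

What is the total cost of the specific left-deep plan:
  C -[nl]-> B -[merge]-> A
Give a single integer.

step 1: scan C: cost=300, card=300
step 2: join B via nl
    card(P join B) = 300*300/(6) = 15000
    cost = 300 + 300*300 = 90300
step 3: join A via merge
    card(P join A) = 15000*100/(75) = 20000
    cost = 90300 + 15000*14 + 100*7 + 15000 + 100 = 316100

316100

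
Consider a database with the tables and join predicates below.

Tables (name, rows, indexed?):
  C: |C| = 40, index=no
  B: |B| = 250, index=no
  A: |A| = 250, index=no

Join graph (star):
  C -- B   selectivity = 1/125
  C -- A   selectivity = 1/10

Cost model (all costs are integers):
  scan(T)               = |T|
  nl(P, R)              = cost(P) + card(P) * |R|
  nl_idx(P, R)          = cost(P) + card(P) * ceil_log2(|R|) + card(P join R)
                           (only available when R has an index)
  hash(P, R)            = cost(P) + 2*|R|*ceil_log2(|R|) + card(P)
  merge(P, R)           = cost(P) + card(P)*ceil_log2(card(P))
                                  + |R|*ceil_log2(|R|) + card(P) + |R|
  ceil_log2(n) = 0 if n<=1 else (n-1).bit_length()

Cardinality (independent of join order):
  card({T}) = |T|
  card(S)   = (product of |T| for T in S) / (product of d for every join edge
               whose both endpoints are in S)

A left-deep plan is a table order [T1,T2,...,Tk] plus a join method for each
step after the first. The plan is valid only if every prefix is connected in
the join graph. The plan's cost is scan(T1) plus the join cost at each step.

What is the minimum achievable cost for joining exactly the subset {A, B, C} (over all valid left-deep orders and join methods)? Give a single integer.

3870

Selinger DP over subsets of {A,B,C}:
  {C}: scan cost=40, card=40
  {B}: scan cost=250, card=250
  {A}: scan cost=250, card=250
  {BC}: card=80; try (C,hash)→980, (B,merge)→2570, (C,merge)→2780, (B,hash)→4080, (B,nl)→10040, (C,nl)→10250; best=980 via (C,hash)
  {AC}: card=1000; try (C,hash)→980, (A,merge)→2570, (C,merge)→2780, (A,hash)→4080, (A,nl)→10040, (C,nl)→10250; best=980 via (C,hash)
  {ABC}: card=2000; try (A,merge)→3870, (A,hash)→5060, (B,hash)→5980, (B,merge)→14230, (A,nl)→20980, (B,nl)→250980; best=3870 via (A,merge)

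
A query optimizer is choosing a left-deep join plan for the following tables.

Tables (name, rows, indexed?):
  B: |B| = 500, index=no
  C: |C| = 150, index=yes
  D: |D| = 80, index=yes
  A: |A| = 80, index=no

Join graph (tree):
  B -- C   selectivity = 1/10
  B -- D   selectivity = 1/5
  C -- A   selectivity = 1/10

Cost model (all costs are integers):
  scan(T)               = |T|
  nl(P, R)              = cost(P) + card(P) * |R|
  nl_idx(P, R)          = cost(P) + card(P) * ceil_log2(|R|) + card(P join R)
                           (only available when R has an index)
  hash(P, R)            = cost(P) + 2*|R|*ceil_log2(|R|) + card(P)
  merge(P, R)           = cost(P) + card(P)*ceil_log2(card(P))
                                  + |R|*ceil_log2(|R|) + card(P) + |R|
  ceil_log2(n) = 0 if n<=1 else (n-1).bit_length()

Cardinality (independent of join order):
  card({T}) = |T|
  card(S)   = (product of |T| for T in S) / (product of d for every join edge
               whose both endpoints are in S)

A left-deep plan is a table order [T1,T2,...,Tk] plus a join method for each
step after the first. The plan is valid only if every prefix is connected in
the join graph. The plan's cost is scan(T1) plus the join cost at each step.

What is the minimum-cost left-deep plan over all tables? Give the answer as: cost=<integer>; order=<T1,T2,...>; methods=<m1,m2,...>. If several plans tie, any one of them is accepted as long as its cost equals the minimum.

Selinger DP (subsets sized 1..n):
  {B}: scan cost=500, card=500
  {C}: scan cost=150, card=150
  {D}: scan cost=80, card=80
  {A}: scan cost=80, card=80
  {BC}: card=7500; try (C,hash)→3400, (B,merge)→6500, (C,merge)→6850, (B,hash)→9300, (C,nl_idx)→12000, (B,nl)→75150 …(+1); best=3400 via (C,hash)
  {BD}: card=8000; try (D,hash)→2120, (B,merge)→5720, (D,merge)→6140, (B,hash)→9160, (D,nl_idx)→12000, (B,nl)→40080 …(+1); best=2120 via (D,hash)
  {AC}: card=1200; try (A,hash)→1420, (C,nl_idx)→1920, (C,merge)→2070, (A,merge)→2140, (C,hash)→2560, (C,nl)→12080 …(+1); best=1420 via (A,hash)
  {BCD}: card=120000; try (D,hash)→12020, (C,hash)→12520, (D,merge)→109040, (C,merge)→115470, (D,nl_idx)→175900, (C,nl_idx)→186120 …(+2); best=12020 via (D,hash)
  {ABC}: card=60000; try (B,hash)→11620, (A,hash)→12020, (B,merge)→20820, (A,merge)→109040, (B,nl)→601420, (A,nl)→603400; best=11620 via (B,hash)
  {ABCD}: card=960000; try (D,hash)→72740, (A,hash)→133140, (D,merge)→1032260, (D,nl_idx)→1391620, (A,merge)→2172660, (D,nl)→4811620 …(+1); best=72740 via (D,hash)

cost=72740; order=C,A,B,D; methods=hash,hash,hash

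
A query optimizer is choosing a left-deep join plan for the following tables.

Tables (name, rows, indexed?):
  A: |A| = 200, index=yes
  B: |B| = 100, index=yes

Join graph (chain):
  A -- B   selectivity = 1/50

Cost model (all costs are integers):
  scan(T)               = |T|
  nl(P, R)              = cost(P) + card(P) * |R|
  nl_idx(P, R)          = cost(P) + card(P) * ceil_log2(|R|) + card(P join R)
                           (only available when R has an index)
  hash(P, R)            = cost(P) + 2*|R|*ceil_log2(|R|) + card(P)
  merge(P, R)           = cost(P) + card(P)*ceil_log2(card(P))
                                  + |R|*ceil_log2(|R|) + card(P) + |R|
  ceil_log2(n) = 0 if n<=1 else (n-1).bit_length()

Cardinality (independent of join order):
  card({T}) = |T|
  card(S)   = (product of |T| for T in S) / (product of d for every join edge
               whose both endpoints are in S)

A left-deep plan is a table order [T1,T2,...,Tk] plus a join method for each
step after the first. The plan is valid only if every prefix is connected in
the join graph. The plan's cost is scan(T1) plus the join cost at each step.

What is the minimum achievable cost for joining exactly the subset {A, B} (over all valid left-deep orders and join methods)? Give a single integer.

Selinger DP over subsets of {A,B}:
  {A}: scan cost=200, card=200
  {B}: scan cost=100, card=100
  {AB}: card=400; try (A,nl_idx)→1300, (B,hash)→1800, (B,nl_idx)→2000, (A,merge)→2700, (B,merge)→2800, (A,hash)→3400 …(+2); best=1300 via (A,nl_idx)

1300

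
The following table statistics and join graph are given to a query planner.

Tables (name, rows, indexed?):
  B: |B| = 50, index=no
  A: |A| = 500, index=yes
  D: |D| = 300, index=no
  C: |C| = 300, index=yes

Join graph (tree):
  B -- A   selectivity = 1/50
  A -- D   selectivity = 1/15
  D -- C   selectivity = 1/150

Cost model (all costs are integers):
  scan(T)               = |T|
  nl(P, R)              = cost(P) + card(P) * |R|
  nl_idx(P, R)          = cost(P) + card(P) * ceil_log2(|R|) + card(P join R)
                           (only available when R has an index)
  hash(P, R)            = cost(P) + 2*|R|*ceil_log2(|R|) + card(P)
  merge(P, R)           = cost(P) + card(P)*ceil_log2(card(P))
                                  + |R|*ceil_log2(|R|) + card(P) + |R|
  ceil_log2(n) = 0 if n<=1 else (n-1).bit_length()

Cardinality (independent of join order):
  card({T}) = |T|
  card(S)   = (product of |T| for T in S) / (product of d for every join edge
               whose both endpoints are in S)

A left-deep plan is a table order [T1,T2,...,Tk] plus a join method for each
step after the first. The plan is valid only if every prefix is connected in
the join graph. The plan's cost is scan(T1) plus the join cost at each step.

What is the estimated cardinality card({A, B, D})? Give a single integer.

10000

Tables in S: A(500), B(50), D(300)
Edges inside S: B-A(d=50), A-D(d=15)
numerator = 500 * 50 * 300 = 7500000
denominator = 50 * 15 = 750
card(S) = 7500000 / 750 = 10000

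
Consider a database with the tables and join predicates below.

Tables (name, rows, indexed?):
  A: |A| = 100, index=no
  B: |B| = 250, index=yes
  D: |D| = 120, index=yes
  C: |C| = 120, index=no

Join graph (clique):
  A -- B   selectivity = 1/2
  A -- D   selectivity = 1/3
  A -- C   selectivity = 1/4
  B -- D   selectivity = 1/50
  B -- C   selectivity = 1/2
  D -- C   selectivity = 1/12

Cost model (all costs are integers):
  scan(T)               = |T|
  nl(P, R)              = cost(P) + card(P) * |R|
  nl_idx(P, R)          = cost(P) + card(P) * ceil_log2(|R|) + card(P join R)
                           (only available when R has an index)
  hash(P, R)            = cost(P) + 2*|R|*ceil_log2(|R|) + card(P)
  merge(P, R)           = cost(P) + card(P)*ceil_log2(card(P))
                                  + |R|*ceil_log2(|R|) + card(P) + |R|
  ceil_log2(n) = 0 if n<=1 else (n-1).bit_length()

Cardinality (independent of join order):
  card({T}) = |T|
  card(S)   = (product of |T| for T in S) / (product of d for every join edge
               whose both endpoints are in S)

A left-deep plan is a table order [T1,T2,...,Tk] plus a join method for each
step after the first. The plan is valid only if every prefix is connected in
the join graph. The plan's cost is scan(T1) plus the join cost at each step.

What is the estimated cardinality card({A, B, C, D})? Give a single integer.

12500

Tables in S: A(100), B(250), C(120), D(120)
Edges inside S: A-B(d=2), A-D(d=3), A-C(d=4), B-D(d=50), B-C(d=2), D-C(d=12)
numerator = 100 * 250 * 120 * 120 = 360000000
denominator = 2 * 3 * 4 * 50 * 2 * 12 = 28800
card(S) = 360000000 / 28800 = 12500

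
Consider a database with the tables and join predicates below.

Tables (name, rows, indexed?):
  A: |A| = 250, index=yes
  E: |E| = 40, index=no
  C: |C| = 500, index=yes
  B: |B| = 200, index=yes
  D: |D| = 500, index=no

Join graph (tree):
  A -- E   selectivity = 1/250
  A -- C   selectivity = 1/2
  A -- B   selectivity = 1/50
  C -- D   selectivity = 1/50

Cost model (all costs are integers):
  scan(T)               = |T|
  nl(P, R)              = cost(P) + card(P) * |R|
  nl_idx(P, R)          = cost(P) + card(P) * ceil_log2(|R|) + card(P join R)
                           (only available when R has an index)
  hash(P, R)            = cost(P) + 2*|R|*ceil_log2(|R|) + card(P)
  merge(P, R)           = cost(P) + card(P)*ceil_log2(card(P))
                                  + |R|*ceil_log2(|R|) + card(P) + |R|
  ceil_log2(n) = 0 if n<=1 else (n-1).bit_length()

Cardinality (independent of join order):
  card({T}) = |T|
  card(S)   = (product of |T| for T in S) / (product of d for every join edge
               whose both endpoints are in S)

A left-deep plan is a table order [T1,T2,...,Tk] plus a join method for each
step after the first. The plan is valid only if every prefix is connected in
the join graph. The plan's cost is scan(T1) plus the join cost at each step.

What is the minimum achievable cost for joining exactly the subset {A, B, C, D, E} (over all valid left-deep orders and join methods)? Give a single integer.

56320

Selinger DP over subsets of {A,B,C,D,E}:
  {A}: scan cost=250, card=250
  {E}: scan cost=40, card=40
  {C}: scan cost=500, card=500
  {B}: scan cost=200, card=200
  {D}: scan cost=500, card=500
  {AE}: card=40; try (A,nl_idx)→400, (E,hash)→980, (A,merge)→2570, (E,merge)→2780, (A,hash)→4080, (A,nl)→10040 …(+1); best=400 via (A,nl_idx)
  {AC}: card=62500; try (A,hash)→5000, (C,merge)→7500, (A,merge)→7750, (C,hash)→9500, (C,nl_idx)→65000, (A,nl_idx)→67000 …(+2); best=5000 via (A,hash)
  {AB}: card=1000; try (A,nl_idx)→2800, (B,nl_idx)→3250, (B,hash)→3700, (A,merge)→4250, (B,merge)→4300, (A,hash)→4400 …(+2); best=2800 via (A,nl_idx)
  {CD}: card=5000; try (D,hash)→10000, (C,hash)→10000, (C,nl_idx)→10000, (D,merge)→10500, (C,merge)→10500, (D,nl)→250500 …(+1); best=10000 via (D,hash)
  {ACE}: card=10000; try (C,merge)→5680, (C,hash)→9440, (C,nl_idx)→10760, (C,nl)→20400, (E,hash)→67980, (E,merge)→1067780 …(+1); best=5680 via (C,merge)
  {ABE}: card=160; try (B,nl_idx)→880, (B,merge)→2480, (B,hash)→3640, (E,hash)→4280, (B,nl)→8400, (E,merge)→14080 …(+1); best=880 via (B,nl_idx)
  {ABC}: card=250000; try (C,hash)→12800, (C,merge)→18800, (B,hash)→70700, (C,nl_idx)→261800, (C,nl)→502800, (B,nl_idx)→755000 …(+2); best=12800 via (C,hash)
  {ACD}: card=625000; try (A,hash)→19000, (D,hash)→76500, (A,merge)→82250, (A,nl_idx)→675000, (D,merge)→1072500, (A,nl)→1260000 …(+1); best=19000 via (A,hash)
  {ABCE}: card=40000; try (C,merge)→7320, (C,hash)→10040, (B,hash)→18880, (C,nl_idx)→42320, (C,nl)→80880, (B,nl_idx)→125680 …(+5); best=7320 via (C,merge)
  {ACDE}: card=100000; try (D,hash)→24680, (D,merge)→160680, (E,hash)→644480, (D,nl)→5005680, (E,merge)→13144280, (E,nl)→25019000; best=24680 via (D,hash)
  {ABCD}: card=2500000; try (D,hash)→271800, (B,hash)→647200, (D,merge)→4767800, (B,nl_idx)→7519000, (B,merge)→13145800, (D,nl)→125012800 …(+1); best=271800 via (D,hash)
  {ABCDE}: card=400000; try (D,hash)→56320, (B,hash)→127880, (D,merge)→692320, (B,nl_idx)→1224680, (B,merge)→1826480, (E,hash)→2772280 …(+4); best=56320 via (D,hash)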